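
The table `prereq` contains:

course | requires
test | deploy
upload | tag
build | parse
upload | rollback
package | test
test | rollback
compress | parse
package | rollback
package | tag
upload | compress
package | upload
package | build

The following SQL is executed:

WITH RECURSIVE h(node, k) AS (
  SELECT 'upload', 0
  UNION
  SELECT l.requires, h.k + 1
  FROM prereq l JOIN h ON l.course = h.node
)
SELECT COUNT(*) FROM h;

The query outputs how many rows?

5

Base: (upload, k=0).
Iteration 1: edges from {upload} -> (compress, k=1), (rollback, k=1), (tag, k=1).
Iteration 2: edges from {compress,rollback,tag} -> (parse, k=2).
Iteration 3: no outgoing edges from {parse}; recursion stops.
Total rows emitted: 5.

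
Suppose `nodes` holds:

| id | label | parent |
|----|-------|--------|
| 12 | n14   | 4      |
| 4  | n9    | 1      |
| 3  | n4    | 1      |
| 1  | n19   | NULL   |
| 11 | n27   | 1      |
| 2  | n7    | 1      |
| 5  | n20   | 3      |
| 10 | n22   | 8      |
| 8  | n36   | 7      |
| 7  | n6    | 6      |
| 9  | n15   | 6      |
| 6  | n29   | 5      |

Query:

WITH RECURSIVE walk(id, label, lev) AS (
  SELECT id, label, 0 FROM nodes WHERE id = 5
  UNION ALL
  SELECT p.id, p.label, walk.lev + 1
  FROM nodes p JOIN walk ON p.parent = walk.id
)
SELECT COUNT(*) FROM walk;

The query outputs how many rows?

Base: id=5 (n20) at lev 0.
Iteration 1: rows with parent in {5} -> n29 (id 6, lev 1).
Iteration 2: rows with parent in {6} -> n6 (id 7, lev 2), n15 (id 9, lev 2).
Iteration 3: rows with parent in {7,9} -> n36 (id 8, lev 3).
Iteration 4: rows with parent in {8} -> n22 (id 10, lev 4).
Iteration 5: no rows with parent in {10}; recursion stops.
Total rows emitted: 6.

6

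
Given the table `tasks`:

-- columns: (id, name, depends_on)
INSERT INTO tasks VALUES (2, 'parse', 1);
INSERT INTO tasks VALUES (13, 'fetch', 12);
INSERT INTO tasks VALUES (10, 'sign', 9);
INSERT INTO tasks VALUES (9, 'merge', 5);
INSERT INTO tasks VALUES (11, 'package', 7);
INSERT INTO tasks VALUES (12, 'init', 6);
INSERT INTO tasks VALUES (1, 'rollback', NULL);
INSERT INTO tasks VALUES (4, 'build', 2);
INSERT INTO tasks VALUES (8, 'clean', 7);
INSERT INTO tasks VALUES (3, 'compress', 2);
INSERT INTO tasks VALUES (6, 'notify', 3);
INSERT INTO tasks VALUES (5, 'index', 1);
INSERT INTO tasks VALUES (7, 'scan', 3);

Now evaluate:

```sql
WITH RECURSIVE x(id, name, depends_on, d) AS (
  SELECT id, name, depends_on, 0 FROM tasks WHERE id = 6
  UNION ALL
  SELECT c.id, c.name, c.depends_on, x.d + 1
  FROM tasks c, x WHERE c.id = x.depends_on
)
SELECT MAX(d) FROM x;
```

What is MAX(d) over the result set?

Base: id=6 (notify), depends_on=3, d 0.
Iteration 1: join on id=3 -> compress (id 3, depends_on=2, d 1).
Iteration 2: join on id=2 -> parse (id 2, depends_on=1, d 2).
Iteration 3: join on id=1 -> rollback (id 1, depends_on=NULL, d 3).
Iteration 4: depends_on is NULL; no match; recursion stops.
d values: 0, 1, 2, 3; the maximum is 3.

3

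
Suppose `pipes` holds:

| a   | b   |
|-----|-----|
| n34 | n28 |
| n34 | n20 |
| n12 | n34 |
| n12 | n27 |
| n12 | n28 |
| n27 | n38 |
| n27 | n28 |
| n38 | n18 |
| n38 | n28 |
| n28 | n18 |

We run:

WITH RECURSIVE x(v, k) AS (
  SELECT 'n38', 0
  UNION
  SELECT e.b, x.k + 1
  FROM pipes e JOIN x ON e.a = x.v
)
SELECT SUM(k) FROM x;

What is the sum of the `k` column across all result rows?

4

Base: (n38, k=0).
Iteration 1: edges from {n38} -> (n18, k=1), (n28, k=1).
Iteration 2: edges from {n18,n28} -> (n18, k=2).
Iteration 3: no outgoing edges from {n18}; recursion stops.
SUM(k) = 0 + 1 + 1 + 2 = 4.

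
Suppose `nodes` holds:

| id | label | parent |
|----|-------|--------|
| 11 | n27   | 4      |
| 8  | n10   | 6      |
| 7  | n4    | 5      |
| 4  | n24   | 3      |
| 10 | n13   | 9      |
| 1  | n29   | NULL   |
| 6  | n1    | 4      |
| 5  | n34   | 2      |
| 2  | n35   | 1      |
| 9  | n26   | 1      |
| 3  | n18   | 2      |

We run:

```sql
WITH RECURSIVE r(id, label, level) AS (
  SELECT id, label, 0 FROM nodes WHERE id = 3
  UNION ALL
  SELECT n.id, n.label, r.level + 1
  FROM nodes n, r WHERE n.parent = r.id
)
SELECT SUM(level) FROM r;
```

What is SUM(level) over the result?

8

Base: id=3 (n18) at level 0.
Iteration 1: rows with parent in {3} -> n24 (id 4, level 1).
Iteration 2: rows with parent in {4} -> n1 (id 6, level 2), n27 (id 11, level 2).
Iteration 3: rows with parent in {6,11} -> n10 (id 8, level 3).
Iteration 4: no rows with parent in {8}; recursion stops.
SUM(level) = 0 + 1 + 2 + 2 + 3 = 8.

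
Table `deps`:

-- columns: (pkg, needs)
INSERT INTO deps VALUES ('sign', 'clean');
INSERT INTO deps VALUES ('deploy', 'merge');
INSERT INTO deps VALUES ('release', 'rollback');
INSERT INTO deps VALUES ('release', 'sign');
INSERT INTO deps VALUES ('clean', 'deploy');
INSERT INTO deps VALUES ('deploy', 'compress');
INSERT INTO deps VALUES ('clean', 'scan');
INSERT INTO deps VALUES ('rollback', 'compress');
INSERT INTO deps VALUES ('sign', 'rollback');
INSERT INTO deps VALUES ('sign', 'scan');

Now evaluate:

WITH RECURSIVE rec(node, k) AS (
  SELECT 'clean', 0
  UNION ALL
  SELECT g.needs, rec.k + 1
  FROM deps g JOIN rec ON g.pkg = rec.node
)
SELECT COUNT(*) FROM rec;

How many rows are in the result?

Base: (clean, k=0).
Iteration 1: edges from {clean} -> (deploy, k=1), (scan, k=1).
Iteration 2: edges from {deploy,scan} -> (compress, k=2), (merge, k=2).
Iteration 3: no outgoing edges from {compress,merge}; recursion stops.
Total rows emitted: 5.

5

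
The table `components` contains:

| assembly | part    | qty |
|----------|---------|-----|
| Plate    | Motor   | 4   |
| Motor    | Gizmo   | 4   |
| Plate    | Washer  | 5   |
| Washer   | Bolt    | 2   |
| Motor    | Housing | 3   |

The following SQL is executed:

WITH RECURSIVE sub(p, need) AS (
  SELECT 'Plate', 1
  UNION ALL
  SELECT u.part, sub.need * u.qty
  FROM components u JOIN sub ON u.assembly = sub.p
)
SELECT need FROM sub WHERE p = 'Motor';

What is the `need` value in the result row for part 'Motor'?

4

Base: (Plate, need=1).
Iteration 1: components of {Plate} -> Motor = 1*4 = 4, Washer = 1*5 = 5.
Iteration 2: components of {Motor,Washer} -> Bolt = 5*2 = 10, Gizmo = 4*4 = 16, Housing = 4*3 = 12.
Iteration 3: no further components; recursion stops.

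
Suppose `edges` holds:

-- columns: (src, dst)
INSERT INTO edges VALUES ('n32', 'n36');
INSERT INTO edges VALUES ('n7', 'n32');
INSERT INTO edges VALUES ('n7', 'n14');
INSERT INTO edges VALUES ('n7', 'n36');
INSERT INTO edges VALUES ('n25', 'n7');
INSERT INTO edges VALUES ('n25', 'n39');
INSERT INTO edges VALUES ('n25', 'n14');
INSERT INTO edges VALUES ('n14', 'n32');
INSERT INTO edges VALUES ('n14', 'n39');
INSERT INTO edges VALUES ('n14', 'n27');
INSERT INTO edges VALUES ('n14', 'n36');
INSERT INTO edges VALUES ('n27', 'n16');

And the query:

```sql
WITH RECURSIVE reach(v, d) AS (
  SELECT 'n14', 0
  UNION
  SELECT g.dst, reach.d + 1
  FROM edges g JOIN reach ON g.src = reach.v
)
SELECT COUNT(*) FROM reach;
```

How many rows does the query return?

7

Base: (n14, d=0).
Iteration 1: edges from {n14} -> (n27, d=1), (n32, d=1), (n36, d=1), (n39, d=1).
Iteration 2: edges from {n27,n32,n36,n39} -> (n16, d=2), (n36, d=2).
Iteration 3: no outgoing edges from {n16,n36}; recursion stops.
Total rows emitted: 7.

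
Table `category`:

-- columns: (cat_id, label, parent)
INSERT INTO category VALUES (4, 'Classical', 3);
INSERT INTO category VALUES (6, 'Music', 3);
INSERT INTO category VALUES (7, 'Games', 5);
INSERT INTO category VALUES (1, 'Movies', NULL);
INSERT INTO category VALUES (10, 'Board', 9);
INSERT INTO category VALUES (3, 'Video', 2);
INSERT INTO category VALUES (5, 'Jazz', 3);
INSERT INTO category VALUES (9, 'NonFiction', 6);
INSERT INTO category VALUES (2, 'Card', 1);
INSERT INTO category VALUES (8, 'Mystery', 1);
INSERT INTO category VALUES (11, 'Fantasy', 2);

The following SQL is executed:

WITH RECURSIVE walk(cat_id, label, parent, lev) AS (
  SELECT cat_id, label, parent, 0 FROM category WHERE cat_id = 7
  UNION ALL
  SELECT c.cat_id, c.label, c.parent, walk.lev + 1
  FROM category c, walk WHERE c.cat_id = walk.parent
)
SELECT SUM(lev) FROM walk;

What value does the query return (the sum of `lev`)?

Base: cat_id=7 (Games), parent=5, lev 0.
Iteration 1: join on cat_id=5 -> Jazz (id 5, parent=3, lev 1).
Iteration 2: join on cat_id=3 -> Video (id 3, parent=2, lev 2).
Iteration 3: join on cat_id=2 -> Card (id 2, parent=1, lev 3).
Iteration 4: join on cat_id=1 -> Movies (id 1, parent=NULL, lev 4).
Iteration 5: parent is NULL; no match; recursion stops.
SUM(lev) = 0 + 1 + 2 + 3 + 4 = 10.

10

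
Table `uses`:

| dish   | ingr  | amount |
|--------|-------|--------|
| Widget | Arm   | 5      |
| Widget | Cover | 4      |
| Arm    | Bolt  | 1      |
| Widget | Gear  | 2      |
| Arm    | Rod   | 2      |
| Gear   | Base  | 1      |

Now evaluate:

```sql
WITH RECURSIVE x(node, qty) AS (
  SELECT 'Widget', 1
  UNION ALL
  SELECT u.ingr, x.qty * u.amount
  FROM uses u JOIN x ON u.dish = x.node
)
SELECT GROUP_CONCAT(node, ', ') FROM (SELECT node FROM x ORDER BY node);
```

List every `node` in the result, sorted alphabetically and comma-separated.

Base: (Widget, qty=1).
Iteration 1: components of {Widget} -> Arm = 1*5 = 5, Cover = 1*4 = 4, Gear = 1*2 = 2.
Iteration 2: components of {Arm,Cover,Gear} -> Base = 2*1 = 2, Bolt = 5*1 = 5, Rod = 5*2 = 10.
Iteration 3: no further components; recursion stops.

Arm, Base, Bolt, Cover, Gear, Rod, Widget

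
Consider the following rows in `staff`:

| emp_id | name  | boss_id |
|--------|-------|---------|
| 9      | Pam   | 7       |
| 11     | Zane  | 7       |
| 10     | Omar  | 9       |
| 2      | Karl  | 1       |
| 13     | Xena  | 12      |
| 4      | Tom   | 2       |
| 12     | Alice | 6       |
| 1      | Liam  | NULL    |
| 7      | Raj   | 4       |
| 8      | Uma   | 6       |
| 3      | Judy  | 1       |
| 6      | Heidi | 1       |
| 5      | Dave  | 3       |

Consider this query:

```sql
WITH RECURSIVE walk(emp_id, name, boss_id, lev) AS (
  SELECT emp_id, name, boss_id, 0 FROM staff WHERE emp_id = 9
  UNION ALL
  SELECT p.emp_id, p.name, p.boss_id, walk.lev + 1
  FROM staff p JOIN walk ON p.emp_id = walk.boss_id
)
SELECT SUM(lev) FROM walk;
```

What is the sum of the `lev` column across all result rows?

Base: emp_id=9 (Pam), boss_id=7, lev 0.
Iteration 1: join on emp_id=7 -> Raj (id 7, boss_id=4, lev 1).
Iteration 2: join on emp_id=4 -> Tom (id 4, boss_id=2, lev 2).
Iteration 3: join on emp_id=2 -> Karl (id 2, boss_id=1, lev 3).
Iteration 4: join on emp_id=1 -> Liam (id 1, boss_id=NULL, lev 4).
Iteration 5: boss_id is NULL; no match; recursion stops.
SUM(lev) = 0 + 1 + 2 + 3 + 4 = 10.

10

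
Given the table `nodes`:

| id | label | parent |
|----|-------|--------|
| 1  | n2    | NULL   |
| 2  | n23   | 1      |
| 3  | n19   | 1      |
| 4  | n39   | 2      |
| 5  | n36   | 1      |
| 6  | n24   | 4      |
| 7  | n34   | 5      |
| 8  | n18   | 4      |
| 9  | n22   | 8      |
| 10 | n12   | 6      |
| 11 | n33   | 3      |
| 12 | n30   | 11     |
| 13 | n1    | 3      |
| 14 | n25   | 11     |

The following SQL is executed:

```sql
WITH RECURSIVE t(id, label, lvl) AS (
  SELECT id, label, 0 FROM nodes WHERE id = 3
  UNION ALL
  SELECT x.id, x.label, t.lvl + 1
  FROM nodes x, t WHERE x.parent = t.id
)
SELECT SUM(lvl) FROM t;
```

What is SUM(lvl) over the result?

6

Base: id=3 (n19) at lvl 0.
Iteration 1: rows with parent in {3} -> n33 (id 11, lvl 1), n1 (id 13, lvl 1).
Iteration 2: rows with parent in {11,13} -> n30 (id 12, lvl 2), n25 (id 14, lvl 2).
Iteration 3: no rows with parent in {12,14}; recursion stops.
SUM(lvl) = 0 + 1 + 1 + 2 + 2 = 6.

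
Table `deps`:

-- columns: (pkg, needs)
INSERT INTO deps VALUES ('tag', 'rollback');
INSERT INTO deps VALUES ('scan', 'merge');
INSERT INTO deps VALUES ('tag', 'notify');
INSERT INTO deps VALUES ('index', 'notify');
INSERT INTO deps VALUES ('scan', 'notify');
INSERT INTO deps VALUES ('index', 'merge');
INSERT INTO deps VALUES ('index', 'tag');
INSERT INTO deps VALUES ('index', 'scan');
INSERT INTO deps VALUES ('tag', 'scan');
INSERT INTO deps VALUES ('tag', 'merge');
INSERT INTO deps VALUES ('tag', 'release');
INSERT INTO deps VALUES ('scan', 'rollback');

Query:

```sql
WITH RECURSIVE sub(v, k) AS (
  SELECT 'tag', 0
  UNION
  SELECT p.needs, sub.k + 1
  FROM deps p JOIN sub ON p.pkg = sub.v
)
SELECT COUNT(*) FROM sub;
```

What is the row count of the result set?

9

Base: (tag, k=0).
Iteration 1: edges from {tag} -> (merge, k=1), (notify, k=1), (release, k=1), (rollback, k=1), (scan, k=1).
Iteration 2: edges from {merge,notify,release,rollback,scan} -> (merge, k=2), (notify, k=2), (rollback, k=2).
Iteration 3: no outgoing edges from {merge,notify,rollback}; recursion stops.
Total rows emitted: 9.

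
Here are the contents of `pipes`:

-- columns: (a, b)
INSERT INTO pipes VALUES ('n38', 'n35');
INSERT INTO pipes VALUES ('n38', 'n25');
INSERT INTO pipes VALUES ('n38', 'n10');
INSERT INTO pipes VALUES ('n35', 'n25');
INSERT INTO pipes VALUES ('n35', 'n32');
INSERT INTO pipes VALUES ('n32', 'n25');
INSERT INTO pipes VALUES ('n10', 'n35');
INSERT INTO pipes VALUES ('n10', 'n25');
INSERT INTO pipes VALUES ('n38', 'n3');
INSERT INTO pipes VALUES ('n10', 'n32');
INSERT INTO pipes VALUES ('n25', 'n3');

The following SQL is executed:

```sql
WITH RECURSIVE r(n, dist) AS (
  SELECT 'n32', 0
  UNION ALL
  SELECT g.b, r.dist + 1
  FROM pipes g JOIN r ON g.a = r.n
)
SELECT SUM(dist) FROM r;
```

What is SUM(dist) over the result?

Base: (n32, dist=0).
Iteration 1: edges from {n32} -> (n25, dist=1).
Iteration 2: edges from {n25} -> (n3, dist=2).
Iteration 3: no outgoing edges from {n3}; recursion stops.
SUM(dist) = 0 + 1 + 2 = 3.

3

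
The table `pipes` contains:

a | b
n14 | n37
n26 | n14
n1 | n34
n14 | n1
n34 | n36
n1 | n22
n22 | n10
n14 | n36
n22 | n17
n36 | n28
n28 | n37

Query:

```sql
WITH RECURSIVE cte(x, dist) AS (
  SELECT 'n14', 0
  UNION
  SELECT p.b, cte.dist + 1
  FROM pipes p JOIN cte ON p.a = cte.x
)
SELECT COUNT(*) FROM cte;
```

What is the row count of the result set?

13

Base: (n14, dist=0).
Iteration 1: edges from {n14} -> (n1, dist=1), (n36, dist=1), (n37, dist=1).
Iteration 2: edges from {n1,n36,n37} -> (n22, dist=2), (n28, dist=2), (n34, dist=2).
Iteration 3: edges from {n22,n28,n34} -> (n10, dist=3), (n17, dist=3), (n36, dist=3), (n37, dist=3).
Iteration 4: edges from {n10,n17,n36,n37} -> (n28, dist=4).
Iteration 5: edges from {n28} -> (n37, dist=5).
Iteration 6: no outgoing edges from {n37}; recursion stops.
Total rows emitted: 13.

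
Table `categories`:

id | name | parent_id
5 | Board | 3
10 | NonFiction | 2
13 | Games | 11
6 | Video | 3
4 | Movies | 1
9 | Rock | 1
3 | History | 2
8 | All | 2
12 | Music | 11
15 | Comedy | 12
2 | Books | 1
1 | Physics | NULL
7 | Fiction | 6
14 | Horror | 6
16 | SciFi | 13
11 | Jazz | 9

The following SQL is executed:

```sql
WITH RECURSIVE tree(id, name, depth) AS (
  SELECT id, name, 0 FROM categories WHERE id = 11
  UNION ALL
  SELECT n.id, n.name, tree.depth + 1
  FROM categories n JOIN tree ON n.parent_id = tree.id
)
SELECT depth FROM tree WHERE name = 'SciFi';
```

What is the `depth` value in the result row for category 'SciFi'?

2

Base: id=11 (Jazz) at depth 0.
Iteration 1: rows with parent_id in {11} -> Music (id 12, depth 1), Games (id 13, depth 1).
Iteration 2: rows with parent_id in {12,13} -> Comedy (id 15, depth 2), SciFi (id 16, depth 2).
Iteration 3: no rows with parent_id in {15,16}; recursion stops.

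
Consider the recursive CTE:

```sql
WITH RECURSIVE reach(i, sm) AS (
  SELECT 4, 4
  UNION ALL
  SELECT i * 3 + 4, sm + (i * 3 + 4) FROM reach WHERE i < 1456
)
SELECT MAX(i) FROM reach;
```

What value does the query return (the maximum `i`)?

1456

Base: i=4, sm=4.
Iteration 1: 4 < 1456 holds -> i = 4 * 3 + 4 = 16, sm = 4 + 16 = 20.
Iteration 2: 16 < 1456 holds -> i = 16 * 3 + 4 = 52, sm = 20 + 52 = 72.
Iteration 3: 52 < 1456 holds -> i = 52 * 3 + 4 = 160, sm = 72 + 160 = 232.
Iteration 4: 160 < 1456 holds -> i = 160 * 3 + 4 = 484, sm = 232 + 484 = 716.
Iteration 5: 484 < 1456 holds -> i = 484 * 3 + 4 = 1456, sm = 716 + 1456 = 2172.
Iteration 6: 1456 < 1456 fails; recursion stops.
i values: 4, 16, 52, 160, 484, 1456; the maximum is 1456.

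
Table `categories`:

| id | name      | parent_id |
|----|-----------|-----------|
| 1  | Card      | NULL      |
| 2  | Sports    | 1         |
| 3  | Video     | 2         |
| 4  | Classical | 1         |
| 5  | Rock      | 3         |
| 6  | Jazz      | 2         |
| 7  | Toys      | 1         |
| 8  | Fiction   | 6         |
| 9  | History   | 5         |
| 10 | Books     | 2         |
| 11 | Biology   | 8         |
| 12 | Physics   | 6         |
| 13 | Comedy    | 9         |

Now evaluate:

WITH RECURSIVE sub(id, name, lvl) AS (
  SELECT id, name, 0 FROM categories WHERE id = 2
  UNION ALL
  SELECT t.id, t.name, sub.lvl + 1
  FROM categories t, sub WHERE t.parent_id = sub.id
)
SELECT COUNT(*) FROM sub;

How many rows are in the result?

10

Base: id=2 (Sports) at lvl 0.
Iteration 1: rows with parent_id in {2} -> Video (id 3, lvl 1), Jazz (id 6, lvl 1), Books (id 10, lvl 1).
Iteration 2: rows with parent_id in {3,6,10} -> Rock (id 5, lvl 2), Fiction (id 8, lvl 2), Physics (id 12, lvl 2).
Iteration 3: rows with parent_id in {5,8,12} -> History (id 9, lvl 3), Biology (id 11, lvl 3).
Iteration 4: rows with parent_id in {9,11} -> Comedy (id 13, lvl 4).
Iteration 5: no rows with parent_id in {13}; recursion stops.
Total rows emitted: 10.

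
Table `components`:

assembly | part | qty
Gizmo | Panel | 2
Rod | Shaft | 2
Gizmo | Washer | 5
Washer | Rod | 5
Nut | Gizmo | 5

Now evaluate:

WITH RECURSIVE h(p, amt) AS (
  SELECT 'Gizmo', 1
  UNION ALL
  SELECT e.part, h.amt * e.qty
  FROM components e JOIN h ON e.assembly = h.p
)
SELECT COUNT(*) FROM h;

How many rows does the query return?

Base: (Gizmo, amt=1).
Iteration 1: components of {Gizmo} -> Panel = 1*2 = 2, Washer = 1*5 = 5.
Iteration 2: components of {Panel,Washer} -> Rod = 5*5 = 25.
Iteration 3: components of {Rod} -> Shaft = 25*2 = 50.
Iteration 4: no further components; recursion stops.
Total rows emitted: 5.

5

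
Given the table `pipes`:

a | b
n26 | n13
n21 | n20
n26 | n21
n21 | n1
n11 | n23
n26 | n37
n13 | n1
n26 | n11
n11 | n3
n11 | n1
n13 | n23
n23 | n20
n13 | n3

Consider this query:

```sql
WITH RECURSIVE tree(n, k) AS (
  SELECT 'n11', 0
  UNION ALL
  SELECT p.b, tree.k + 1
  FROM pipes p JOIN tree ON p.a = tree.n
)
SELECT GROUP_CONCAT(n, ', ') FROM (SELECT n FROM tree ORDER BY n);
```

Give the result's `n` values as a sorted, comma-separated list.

n1, n11, n20, n23, n3

Base: (n11, k=0).
Iteration 1: edges from {n11} -> (n1, k=1), (n23, k=1), (n3, k=1).
Iteration 2: edges from {n1,n23,n3} -> (n20, k=2).
Iteration 3: no outgoing edges from {n20}; recursion stops.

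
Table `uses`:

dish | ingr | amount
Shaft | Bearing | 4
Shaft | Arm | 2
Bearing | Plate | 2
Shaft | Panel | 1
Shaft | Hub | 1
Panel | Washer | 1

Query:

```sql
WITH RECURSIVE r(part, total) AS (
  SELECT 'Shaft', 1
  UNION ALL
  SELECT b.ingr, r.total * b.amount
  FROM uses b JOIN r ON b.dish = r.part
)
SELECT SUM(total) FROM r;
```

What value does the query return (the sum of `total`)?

Base: (Shaft, total=1).
Iteration 1: components of {Shaft} -> Arm = 1*2 = 2, Bearing = 1*4 = 4, Hub = 1*1 = 1, Panel = 1*1 = 1.
Iteration 2: components of {Arm,Bearing,Hub,Panel} -> Plate = 4*2 = 8, Washer = 1*1 = 1.
Iteration 3: no further components; recursion stops.
SUM(total) = 1 + 4 + 2 + 1 + 1 + 8 + 1 = 18.

18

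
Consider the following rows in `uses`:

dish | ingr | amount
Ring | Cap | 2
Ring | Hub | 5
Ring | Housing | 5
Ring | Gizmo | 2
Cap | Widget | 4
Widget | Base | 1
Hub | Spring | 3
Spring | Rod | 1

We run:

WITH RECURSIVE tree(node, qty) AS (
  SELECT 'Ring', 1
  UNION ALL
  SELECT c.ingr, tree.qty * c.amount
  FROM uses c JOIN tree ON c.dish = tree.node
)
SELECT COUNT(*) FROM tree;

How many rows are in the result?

Base: (Ring, qty=1).
Iteration 1: components of {Ring} -> Cap = 1*2 = 2, Gizmo = 1*2 = 2, Housing = 1*5 = 5, Hub = 1*5 = 5.
Iteration 2: components of {Cap,Gizmo,Housing,Hub} -> Spring = 5*3 = 15, Widget = 2*4 = 8.
Iteration 3: components of {Spring,Widget} -> Base = 8*1 = 8, Rod = 15*1 = 15.
Iteration 4: no further components; recursion stops.
Total rows emitted: 9.

9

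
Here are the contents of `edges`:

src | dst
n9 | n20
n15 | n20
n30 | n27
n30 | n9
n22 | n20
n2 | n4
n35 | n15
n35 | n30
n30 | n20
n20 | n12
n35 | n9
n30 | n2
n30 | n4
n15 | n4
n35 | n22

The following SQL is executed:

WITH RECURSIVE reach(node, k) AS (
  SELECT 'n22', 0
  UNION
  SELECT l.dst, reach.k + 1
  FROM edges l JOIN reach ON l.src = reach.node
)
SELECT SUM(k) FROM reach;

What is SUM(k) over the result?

Base: (n22, k=0).
Iteration 1: edges from {n22} -> (n20, k=1).
Iteration 2: edges from {n20} -> (n12, k=2).
Iteration 3: no outgoing edges from {n12}; recursion stops.
SUM(k) = 0 + 1 + 2 = 3.

3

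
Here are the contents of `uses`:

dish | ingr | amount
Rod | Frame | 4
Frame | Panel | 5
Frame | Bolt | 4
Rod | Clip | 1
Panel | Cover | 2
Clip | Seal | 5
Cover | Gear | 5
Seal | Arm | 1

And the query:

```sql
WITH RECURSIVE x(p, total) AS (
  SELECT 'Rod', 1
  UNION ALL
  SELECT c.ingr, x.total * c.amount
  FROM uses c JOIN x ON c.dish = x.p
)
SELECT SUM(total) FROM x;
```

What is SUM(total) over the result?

Base: (Rod, total=1).
Iteration 1: components of {Rod} -> Clip = 1*1 = 1, Frame = 1*4 = 4.
Iteration 2: components of {Clip,Frame} -> Bolt = 4*4 = 16, Panel = 4*5 = 20, Seal = 1*5 = 5.
Iteration 3: components of {Bolt,Panel,Seal} -> Arm = 5*1 = 5, Cover = 20*2 = 40.
Iteration 4: components of {Arm,Cover} -> Gear = 40*5 = 200.
Iteration 5: no further components; recursion stops.
SUM(total) = 1 + 4 + 1 + 20 + 16 + 5 + 40 + 5 + 200 = 292.

292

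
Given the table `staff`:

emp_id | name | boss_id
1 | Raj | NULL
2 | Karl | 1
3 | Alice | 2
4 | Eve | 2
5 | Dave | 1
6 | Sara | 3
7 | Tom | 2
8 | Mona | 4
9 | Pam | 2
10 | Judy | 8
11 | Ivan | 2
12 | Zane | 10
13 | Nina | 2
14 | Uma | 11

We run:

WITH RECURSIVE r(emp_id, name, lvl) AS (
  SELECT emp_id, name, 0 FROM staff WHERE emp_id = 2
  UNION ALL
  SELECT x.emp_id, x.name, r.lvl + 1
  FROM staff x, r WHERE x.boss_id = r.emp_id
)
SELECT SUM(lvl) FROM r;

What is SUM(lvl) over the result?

19

Base: emp_id=2 (Karl) at lvl 0.
Iteration 1: rows with boss_id in {2} -> Alice (id 3, lvl 1), Eve (id 4, lvl 1), Tom (id 7, lvl 1), Pam (id 9, lvl 1), Ivan (id 11, lvl 1), Nina (id 13, lvl 1).
Iteration 2: rows with boss_id in {3,4,7,9,11,13} -> Sara (id 6, lvl 2), Mona (id 8, lvl 2), Uma (id 14, lvl 2).
Iteration 3: rows with boss_id in {6,8,14} -> Judy (id 10, lvl 3).
Iteration 4: rows with boss_id in {10} -> Zane (id 12, lvl 4).
Iteration 5: no rows with boss_id in {12}; recursion stops.
SUM(lvl) = 0 + 1 + 1 + 1 + 1 + 1 + 1 + 2 + 2 + 2 + 3 + 4 = 19.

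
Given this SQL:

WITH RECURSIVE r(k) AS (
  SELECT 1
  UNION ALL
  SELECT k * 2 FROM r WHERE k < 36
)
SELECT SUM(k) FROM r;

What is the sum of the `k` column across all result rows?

Base: k=1.
Iteration 1: 1 < 36 holds -> k = 1 * 2 = 2.
Iteration 2: 2 < 36 holds -> k = 2 * 2 = 4.
Iteration 3: 4 < 36 holds -> k = 4 * 2 = 8.
Iteration 4: 8 < 36 holds -> k = 8 * 2 = 16.
Iteration 5: 16 < 36 holds -> k = 16 * 2 = 32.
Iteration 6: 32 < 36 holds -> k = 32 * 2 = 64.
Iteration 7: 64 < 36 fails; recursion stops.
SUM(k) = 1 + 2 + 4 + 8 + 16 + 32 + 64 = 127.

127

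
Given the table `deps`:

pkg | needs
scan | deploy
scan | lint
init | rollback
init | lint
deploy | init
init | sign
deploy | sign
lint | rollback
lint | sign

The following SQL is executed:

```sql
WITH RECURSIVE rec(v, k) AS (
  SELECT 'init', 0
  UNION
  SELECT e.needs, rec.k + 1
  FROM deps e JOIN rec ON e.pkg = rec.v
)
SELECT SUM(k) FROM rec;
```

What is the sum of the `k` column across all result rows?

7

Base: (init, k=0).
Iteration 1: edges from {init} -> (lint, k=1), (rollback, k=1), (sign, k=1).
Iteration 2: edges from {lint,rollback,sign} -> (rollback, k=2), (sign, k=2).
Iteration 3: no outgoing edges from {rollback,sign}; recursion stops.
SUM(k) = 0 + 1 + 1 + 1 + 2 + 2 = 7.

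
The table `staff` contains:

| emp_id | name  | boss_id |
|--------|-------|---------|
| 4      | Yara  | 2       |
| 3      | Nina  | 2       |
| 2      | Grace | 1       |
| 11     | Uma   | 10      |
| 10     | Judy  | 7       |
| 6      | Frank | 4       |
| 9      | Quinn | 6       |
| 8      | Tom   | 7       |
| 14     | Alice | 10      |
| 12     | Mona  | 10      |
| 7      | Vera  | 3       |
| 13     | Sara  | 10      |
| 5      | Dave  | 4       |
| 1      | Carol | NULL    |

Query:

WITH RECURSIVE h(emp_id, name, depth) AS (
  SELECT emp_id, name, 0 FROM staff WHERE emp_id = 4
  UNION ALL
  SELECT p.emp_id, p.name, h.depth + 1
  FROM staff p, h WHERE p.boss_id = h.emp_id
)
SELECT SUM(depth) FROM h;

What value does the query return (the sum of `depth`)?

Base: emp_id=4 (Yara) at depth 0.
Iteration 1: rows with boss_id in {4} -> Dave (id 5, depth 1), Frank (id 6, depth 1).
Iteration 2: rows with boss_id in {5,6} -> Quinn (id 9, depth 2).
Iteration 3: no rows with boss_id in {9}; recursion stops.
SUM(depth) = 0 + 1 + 1 + 2 = 4.

4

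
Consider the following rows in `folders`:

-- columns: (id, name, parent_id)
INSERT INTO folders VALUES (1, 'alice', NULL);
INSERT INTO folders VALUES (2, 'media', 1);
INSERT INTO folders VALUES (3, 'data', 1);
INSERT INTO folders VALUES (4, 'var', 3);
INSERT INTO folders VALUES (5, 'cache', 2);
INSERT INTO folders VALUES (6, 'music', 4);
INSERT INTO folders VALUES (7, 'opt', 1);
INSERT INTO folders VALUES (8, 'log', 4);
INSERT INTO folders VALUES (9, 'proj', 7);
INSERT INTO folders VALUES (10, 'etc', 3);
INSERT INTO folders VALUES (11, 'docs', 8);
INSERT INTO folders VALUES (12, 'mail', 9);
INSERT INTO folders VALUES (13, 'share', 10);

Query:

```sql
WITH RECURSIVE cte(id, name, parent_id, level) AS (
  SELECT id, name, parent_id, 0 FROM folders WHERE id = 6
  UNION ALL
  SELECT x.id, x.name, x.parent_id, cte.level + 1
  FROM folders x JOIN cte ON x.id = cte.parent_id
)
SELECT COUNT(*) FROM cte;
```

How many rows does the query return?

4

Base: id=6 (music), parent_id=4, level 0.
Iteration 1: join on id=4 -> var (id 4, parent_id=3, level 1).
Iteration 2: join on id=3 -> data (id 3, parent_id=1, level 2).
Iteration 3: join on id=1 -> alice (id 1, parent_id=NULL, level 3).
Iteration 4: parent_id is NULL; no match; recursion stops.
Total rows emitted: 4.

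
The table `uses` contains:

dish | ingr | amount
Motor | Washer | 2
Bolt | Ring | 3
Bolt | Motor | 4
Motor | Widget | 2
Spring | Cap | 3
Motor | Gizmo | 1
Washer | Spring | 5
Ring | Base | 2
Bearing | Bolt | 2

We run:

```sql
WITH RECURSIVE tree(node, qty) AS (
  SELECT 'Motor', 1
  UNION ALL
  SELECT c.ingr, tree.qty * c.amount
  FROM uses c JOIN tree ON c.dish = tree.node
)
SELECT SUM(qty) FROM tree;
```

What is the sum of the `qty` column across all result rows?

46

Base: (Motor, qty=1).
Iteration 1: components of {Motor} -> Gizmo = 1*1 = 1, Washer = 1*2 = 2, Widget = 1*2 = 2.
Iteration 2: components of {Gizmo,Washer,Widget} -> Spring = 2*5 = 10.
Iteration 3: components of {Spring} -> Cap = 10*3 = 30.
Iteration 4: no further components; recursion stops.
SUM(qty) = 1 + 2 + 2 + 1 + 10 + 30 = 46.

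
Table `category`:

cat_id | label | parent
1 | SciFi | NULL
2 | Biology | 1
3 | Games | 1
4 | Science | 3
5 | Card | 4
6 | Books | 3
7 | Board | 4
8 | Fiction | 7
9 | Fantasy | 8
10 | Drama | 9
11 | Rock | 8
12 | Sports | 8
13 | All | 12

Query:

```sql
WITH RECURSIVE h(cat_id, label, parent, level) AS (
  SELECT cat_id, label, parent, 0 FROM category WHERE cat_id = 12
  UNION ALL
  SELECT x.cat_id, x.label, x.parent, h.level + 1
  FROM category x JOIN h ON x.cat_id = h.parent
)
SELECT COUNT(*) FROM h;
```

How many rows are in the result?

6

Base: cat_id=12 (Sports), parent=8, level 0.
Iteration 1: join on cat_id=8 -> Fiction (id 8, parent=7, level 1).
Iteration 2: join on cat_id=7 -> Board (id 7, parent=4, level 2).
Iteration 3: join on cat_id=4 -> Science (id 4, parent=3, level 3).
Iteration 4: join on cat_id=3 -> Games (id 3, parent=1, level 4).
Iteration 5: join on cat_id=1 -> SciFi (id 1, parent=NULL, level 5).
Iteration 6: parent is NULL; no match; recursion stops.
Total rows emitted: 6.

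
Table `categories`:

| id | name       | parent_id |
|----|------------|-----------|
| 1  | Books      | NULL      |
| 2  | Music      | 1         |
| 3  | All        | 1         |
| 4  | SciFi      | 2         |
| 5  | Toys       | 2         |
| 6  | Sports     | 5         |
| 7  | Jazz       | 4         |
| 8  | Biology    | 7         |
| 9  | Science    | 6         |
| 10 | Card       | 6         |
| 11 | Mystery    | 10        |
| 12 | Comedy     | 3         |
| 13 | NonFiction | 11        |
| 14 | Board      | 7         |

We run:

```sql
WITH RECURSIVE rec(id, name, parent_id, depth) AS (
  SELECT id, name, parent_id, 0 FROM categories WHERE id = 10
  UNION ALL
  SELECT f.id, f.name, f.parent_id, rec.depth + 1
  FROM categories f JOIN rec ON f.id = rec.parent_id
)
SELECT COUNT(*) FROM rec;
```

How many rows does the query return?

5

Base: id=10 (Card), parent_id=6, depth 0.
Iteration 1: join on id=6 -> Sports (id 6, parent_id=5, depth 1).
Iteration 2: join on id=5 -> Toys (id 5, parent_id=2, depth 2).
Iteration 3: join on id=2 -> Music (id 2, parent_id=1, depth 3).
Iteration 4: join on id=1 -> Books (id 1, parent_id=NULL, depth 4).
Iteration 5: parent_id is NULL; no match; recursion stops.
Total rows emitted: 5.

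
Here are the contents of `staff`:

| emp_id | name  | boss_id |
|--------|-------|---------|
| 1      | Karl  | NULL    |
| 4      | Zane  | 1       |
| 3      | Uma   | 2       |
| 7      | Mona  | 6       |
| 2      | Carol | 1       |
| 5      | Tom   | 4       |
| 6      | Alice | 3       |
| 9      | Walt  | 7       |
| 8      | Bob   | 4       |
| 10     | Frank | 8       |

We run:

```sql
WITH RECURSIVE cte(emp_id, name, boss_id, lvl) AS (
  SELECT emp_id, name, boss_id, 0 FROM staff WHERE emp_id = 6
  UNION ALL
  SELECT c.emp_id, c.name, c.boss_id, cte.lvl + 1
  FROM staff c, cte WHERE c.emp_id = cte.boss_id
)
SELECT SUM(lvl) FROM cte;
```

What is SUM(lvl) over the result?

Base: emp_id=6 (Alice), boss_id=3, lvl 0.
Iteration 1: join on emp_id=3 -> Uma (id 3, boss_id=2, lvl 1).
Iteration 2: join on emp_id=2 -> Carol (id 2, boss_id=1, lvl 2).
Iteration 3: join on emp_id=1 -> Karl (id 1, boss_id=NULL, lvl 3).
Iteration 4: boss_id is NULL; no match; recursion stops.
SUM(lvl) = 0 + 1 + 2 + 3 = 6.

6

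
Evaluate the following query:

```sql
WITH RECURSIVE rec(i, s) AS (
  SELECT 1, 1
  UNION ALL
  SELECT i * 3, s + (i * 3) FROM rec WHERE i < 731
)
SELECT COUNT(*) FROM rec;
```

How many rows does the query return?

8

Base: i=1, s=1.
Iteration 1: 1 < 731 holds -> i = 1 * 3 = 3, s = 1 + 3 = 4.
Iteration 2: 3 < 731 holds -> i = 3 * 3 = 9, s = 4 + 9 = 13.
Iteration 3: 9 < 731 holds -> i = 9 * 3 = 27, s = 13 + 27 = 40.
Iteration 4: 27 < 731 holds -> i = 27 * 3 = 81, s = 40 + 81 = 121.
Iteration 5: 81 < 731 holds -> i = 81 * 3 = 243, s = 121 + 243 = 364.
Iteration 6: 243 < 731 holds -> i = 243 * 3 = 729, s = 364 + 729 = 1093.
Iteration 7: 729 < 731 holds -> i = 729 * 3 = 2187, s = 1093 + 2187 = 3280.
Iteration 8: 2187 < 731 fails; recursion stops.
Total rows emitted: 8.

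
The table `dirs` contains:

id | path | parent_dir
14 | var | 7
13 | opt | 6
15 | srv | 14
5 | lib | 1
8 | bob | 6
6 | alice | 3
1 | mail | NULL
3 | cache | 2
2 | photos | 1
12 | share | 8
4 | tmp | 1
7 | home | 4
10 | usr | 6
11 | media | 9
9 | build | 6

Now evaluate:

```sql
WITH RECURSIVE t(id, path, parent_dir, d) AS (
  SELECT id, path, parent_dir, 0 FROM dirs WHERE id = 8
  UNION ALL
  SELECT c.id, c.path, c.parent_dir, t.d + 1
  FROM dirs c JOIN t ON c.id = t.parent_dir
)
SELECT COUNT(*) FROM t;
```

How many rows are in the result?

5

Base: id=8 (bob), parent_dir=6, d 0.
Iteration 1: join on id=6 -> alice (id 6, parent_dir=3, d 1).
Iteration 2: join on id=3 -> cache (id 3, parent_dir=2, d 2).
Iteration 3: join on id=2 -> photos (id 2, parent_dir=1, d 3).
Iteration 4: join on id=1 -> mail (id 1, parent_dir=NULL, d 4).
Iteration 5: parent_dir is NULL; no match; recursion stops.
Total rows emitted: 5.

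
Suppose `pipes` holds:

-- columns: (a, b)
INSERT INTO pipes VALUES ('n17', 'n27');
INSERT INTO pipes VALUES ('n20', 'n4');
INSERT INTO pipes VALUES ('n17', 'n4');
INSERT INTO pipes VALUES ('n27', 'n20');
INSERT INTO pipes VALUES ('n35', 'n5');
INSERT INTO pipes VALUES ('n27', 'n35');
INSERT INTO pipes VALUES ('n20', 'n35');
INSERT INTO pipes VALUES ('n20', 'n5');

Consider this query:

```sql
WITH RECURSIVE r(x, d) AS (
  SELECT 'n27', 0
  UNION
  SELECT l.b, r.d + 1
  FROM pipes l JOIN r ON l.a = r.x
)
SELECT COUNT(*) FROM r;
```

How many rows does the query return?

Base: (n27, d=0).
Iteration 1: edges from {n27} -> (n20, d=1), (n35, d=1).
Iteration 2: edges from {n20,n35} -> (n35, d=2), (n4, d=2), (n5, d=2). [UNION drops 1 duplicate row(s)]
Iteration 3: edges from {n35,n4,n5} -> (n5, d=3).
Iteration 4: no outgoing edges from {n5}; recursion stops.
Total rows emitted: 7.

7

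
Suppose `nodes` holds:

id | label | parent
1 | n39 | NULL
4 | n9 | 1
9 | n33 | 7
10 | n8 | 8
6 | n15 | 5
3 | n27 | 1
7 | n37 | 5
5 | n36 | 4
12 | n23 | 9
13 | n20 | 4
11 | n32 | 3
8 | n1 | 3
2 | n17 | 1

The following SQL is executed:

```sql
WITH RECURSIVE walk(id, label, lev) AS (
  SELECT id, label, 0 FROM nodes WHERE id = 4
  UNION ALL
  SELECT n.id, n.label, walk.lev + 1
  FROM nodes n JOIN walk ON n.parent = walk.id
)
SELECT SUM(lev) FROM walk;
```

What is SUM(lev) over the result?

Base: id=4 (n9) at lev 0.
Iteration 1: rows with parent in {4} -> n36 (id 5, lev 1), n20 (id 13, lev 1).
Iteration 2: rows with parent in {5,13} -> n15 (id 6, lev 2), n37 (id 7, lev 2).
Iteration 3: rows with parent in {6,7} -> n33 (id 9, lev 3).
Iteration 4: rows with parent in {9} -> n23 (id 12, lev 4).
Iteration 5: no rows with parent in {12}; recursion stops.
SUM(lev) = 0 + 1 + 1 + 2 + 2 + 3 + 4 = 13.

13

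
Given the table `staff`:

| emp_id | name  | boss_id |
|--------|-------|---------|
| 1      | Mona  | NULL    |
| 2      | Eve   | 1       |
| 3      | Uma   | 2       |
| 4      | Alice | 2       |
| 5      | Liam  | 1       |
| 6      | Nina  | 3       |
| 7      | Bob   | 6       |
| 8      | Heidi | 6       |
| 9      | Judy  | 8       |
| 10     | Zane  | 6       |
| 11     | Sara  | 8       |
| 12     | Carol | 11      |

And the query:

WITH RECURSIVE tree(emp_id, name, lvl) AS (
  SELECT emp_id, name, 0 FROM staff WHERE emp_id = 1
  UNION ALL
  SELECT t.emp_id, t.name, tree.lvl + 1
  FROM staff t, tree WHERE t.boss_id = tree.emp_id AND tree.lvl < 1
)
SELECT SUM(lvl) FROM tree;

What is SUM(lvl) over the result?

2

Base: emp_id=1 (Mona) at lvl 0.
Iteration 1: rows with boss_id in {1} -> Eve (id 2, lvl 1), Liam (id 5, lvl 1).
Iteration 2: lvl < 1 fails for all current rows; recursion stops.
SUM(lvl) = 0 + 1 + 1 = 2.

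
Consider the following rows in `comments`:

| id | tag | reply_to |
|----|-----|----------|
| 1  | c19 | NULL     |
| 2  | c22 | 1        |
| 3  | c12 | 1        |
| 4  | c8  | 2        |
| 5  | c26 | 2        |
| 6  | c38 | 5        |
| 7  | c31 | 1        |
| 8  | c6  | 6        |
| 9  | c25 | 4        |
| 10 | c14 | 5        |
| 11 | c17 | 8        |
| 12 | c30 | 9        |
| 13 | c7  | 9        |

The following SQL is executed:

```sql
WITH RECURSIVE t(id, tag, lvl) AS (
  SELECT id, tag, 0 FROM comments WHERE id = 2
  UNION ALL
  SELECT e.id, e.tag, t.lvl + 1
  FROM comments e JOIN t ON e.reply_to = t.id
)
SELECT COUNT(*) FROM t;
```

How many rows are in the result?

10

Base: id=2 (c22) at lvl 0.
Iteration 1: rows with reply_to in {2} -> c8 (id 4, lvl 1), c26 (id 5, lvl 1).
Iteration 2: rows with reply_to in {4,5} -> c38 (id 6, lvl 2), c25 (id 9, lvl 2), c14 (id 10, lvl 2).
Iteration 3: rows with reply_to in {6,9,10} -> c6 (id 8, lvl 3), c30 (id 12, lvl 3), c7 (id 13, lvl 3).
Iteration 4: rows with reply_to in {8,12,13} -> c17 (id 11, lvl 4).
Iteration 5: no rows with reply_to in {11}; recursion stops.
Total rows emitted: 10.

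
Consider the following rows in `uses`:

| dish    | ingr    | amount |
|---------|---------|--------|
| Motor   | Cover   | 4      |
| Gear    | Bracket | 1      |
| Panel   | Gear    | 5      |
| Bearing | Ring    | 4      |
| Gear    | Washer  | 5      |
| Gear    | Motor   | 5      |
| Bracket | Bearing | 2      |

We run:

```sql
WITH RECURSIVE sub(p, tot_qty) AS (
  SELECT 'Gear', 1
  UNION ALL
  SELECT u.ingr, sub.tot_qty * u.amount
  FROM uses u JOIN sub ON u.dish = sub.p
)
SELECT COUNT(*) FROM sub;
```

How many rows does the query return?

7

Base: (Gear, tot_qty=1).
Iteration 1: components of {Gear} -> Bracket = 1*1 = 1, Motor = 1*5 = 5, Washer = 1*5 = 5.
Iteration 2: components of {Bracket,Motor,Washer} -> Bearing = 1*2 = 2, Cover = 5*4 = 20.
Iteration 3: components of {Bearing,Cover} -> Ring = 2*4 = 8.
Iteration 4: no further components; recursion stops.
Total rows emitted: 7.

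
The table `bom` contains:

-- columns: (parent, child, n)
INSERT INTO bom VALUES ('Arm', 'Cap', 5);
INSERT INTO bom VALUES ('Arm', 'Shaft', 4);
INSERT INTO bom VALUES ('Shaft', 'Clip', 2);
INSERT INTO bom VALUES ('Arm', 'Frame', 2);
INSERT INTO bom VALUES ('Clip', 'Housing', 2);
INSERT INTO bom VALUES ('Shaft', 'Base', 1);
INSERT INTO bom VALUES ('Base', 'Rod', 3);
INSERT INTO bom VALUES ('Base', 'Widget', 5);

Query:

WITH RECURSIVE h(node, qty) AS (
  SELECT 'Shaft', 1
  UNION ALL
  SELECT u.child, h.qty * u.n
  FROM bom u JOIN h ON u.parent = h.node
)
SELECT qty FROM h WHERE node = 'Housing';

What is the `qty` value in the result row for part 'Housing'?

Base: (Shaft, qty=1).
Iteration 1: components of {Shaft} -> Base = 1*1 = 1, Clip = 1*2 = 2.
Iteration 2: components of {Base,Clip} -> Housing = 2*2 = 4, Rod = 1*3 = 3, Widget = 1*5 = 5.
Iteration 3: no further components; recursion stops.

4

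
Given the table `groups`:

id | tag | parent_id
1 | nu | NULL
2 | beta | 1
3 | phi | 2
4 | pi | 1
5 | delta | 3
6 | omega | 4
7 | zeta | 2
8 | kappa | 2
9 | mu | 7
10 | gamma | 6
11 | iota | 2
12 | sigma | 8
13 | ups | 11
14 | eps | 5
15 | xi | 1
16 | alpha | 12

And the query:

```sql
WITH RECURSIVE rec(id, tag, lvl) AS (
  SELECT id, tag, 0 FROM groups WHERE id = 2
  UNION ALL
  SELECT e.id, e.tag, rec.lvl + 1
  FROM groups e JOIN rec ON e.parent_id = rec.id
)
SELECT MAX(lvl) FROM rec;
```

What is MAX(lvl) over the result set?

3

Base: id=2 (beta) at lvl 0.
Iteration 1: rows with parent_id in {2} -> phi (id 3, lvl 1), zeta (id 7, lvl 1), kappa (id 8, lvl 1), iota (id 11, lvl 1).
Iteration 2: rows with parent_id in {3,7,8,11} -> delta (id 5, lvl 2), mu (id 9, lvl 2), sigma (id 12, lvl 2), ups (id 13, lvl 2).
Iteration 3: rows with parent_id in {5,9,12,13} -> eps (id 14, lvl 3), alpha (id 16, lvl 3).
Iteration 4: no rows with parent_id in {14,16}; recursion stops.
lvl values: 0, 1, 1, 1, 1, 2, 2, 2, 2, 3, 3; the maximum is 3.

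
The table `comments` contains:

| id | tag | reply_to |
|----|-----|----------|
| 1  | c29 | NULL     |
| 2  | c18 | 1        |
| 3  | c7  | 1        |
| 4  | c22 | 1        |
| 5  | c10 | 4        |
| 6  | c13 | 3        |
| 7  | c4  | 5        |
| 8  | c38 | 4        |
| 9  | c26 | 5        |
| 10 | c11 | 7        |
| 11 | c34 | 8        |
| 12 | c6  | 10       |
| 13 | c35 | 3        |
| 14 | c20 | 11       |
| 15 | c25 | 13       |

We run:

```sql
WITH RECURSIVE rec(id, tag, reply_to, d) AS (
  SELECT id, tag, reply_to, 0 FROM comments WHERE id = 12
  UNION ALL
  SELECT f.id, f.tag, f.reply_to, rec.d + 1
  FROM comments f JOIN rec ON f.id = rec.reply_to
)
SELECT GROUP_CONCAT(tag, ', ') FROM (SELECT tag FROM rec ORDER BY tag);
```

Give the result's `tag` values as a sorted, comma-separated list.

Base: id=12 (c6), reply_to=10, d 0.
Iteration 1: join on id=10 -> c11 (id 10, reply_to=7, d 1).
Iteration 2: join on id=7 -> c4 (id 7, reply_to=5, d 2).
Iteration 3: join on id=5 -> c10 (id 5, reply_to=4, d 3).
Iteration 4: join on id=4 -> c22 (id 4, reply_to=1, d 4).
Iteration 5: join on id=1 -> c29 (id 1, reply_to=NULL, d 5).
Iteration 6: reply_to is NULL; no match; recursion stops.

c10, c11, c22, c29, c4, c6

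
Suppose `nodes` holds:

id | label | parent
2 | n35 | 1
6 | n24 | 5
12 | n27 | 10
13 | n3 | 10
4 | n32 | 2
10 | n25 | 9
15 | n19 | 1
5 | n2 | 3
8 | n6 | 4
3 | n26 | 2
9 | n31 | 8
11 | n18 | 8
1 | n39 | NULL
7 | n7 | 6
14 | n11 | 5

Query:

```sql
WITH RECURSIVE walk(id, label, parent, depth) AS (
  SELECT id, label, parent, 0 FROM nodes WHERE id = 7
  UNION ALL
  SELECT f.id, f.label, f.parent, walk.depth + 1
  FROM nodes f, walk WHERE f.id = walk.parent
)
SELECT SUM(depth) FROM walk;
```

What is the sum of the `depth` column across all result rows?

15

Base: id=7 (n7), parent=6, depth 0.
Iteration 1: join on id=6 -> n24 (id 6, parent=5, depth 1).
Iteration 2: join on id=5 -> n2 (id 5, parent=3, depth 2).
Iteration 3: join on id=3 -> n26 (id 3, parent=2, depth 3).
Iteration 4: join on id=2 -> n35 (id 2, parent=1, depth 4).
Iteration 5: join on id=1 -> n39 (id 1, parent=NULL, depth 5).
Iteration 6: parent is NULL; no match; recursion stops.
SUM(depth) = 0 + 1 + 2 + 3 + 4 + 5 = 15.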